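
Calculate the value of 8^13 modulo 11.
Using Fermat: 8^{10} ≡ 1 mod 11. 13 ≡ 3 mod 10. So 8^{13} ≡ 8^{3} ≡ 6 mod 11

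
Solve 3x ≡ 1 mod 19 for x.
Since 19 is prime, by Fermat 3^(-1) ≡ 3^{17} ≡ 13 mod 19. Verify: 3 × 13 = 39 ≡ 1 mod 19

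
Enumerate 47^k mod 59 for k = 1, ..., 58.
47^1, 47^2, ..., 47^{58} mod 59: [47, 26, 42, 27, 30, 53, 13, 21, 43, 15, 56, 36, 40, 51, 37, 28, 18, 20, 55, 48, 14, 9, 10, 57, 24, 7, 34, 5, 58, 12, 33, 17, 32, 29, 6, 46, 38, 16, 44, 3, 23, 19, 8, 22, 31, 41, 39, 4, 11, 45, 50, 49, 2, 35, 52, 25, 54, 1]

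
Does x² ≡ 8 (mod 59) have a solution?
By Euler's criterion: 8^{29} ≡ 58 (mod 59). Since this equals -1 (≡ 58), 8 is not a QR.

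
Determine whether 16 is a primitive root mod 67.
16^{33} ≡ 1 mod 67 and 33 < 66, so ord_67(16) = 33 ≠ 66 and 16 is not a primitive root.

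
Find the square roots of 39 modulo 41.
The square roots of 39 mod 41 are 11 and 30. Verify: 11² = 121 ≡ 39 (mod 41)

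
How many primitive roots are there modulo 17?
A prime p has φ(p-1) primitive roots; here φ(16) = 8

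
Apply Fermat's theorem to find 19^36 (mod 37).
By Fermat's Little Theorem, 19^{36} ≡ 1 (mod 37) since 37 is prime and gcd(19, 37) = 1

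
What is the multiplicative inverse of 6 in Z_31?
Since 31 is prime, by Fermat 6^(-1) ≡ 6^{29} ≡ 26 (mod 31). Verify: 6 × 26 = 156 ≡ 1 (mod 31)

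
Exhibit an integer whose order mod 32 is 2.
15 has order 2 mod 32 since 15^{2} ≡ 1 (mod 32) and no smaller power works.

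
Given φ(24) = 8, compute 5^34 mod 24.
By Euler: 5^{8} ≡ 1 (mod 24) since gcd(5, 24) = 1. 34 = 4×8 + 2. So 5^{34} ≡ 5^{2} ≡ 1 (mod 24)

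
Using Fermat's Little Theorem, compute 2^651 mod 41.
By Fermat: 2^{40} ≡ 1 mod 41. 651 ≡ 11 mod 40. So 2^{651} ≡ 2^{11} ≡ 39 mod 41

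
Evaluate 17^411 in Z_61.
Using Fermat: 17^{60} ≡ 1 (mod 61). 411 ≡ 51 (mod 60). So 17^{411} ≡ 17^{51} ≡ 23 (mod 61)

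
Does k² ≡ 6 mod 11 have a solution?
By Euler's criterion: 6^{5} ≡ 10 mod 11. Since this equals -1 (≡ 10), 6 is not a QR.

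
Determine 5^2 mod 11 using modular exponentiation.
5^{2} = 25 ≡ 3 mod 11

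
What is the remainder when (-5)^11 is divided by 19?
By repeated squaring (mod 19): (-5)^{1}≡14, (-5)^{2}≡6, (-5)^{4}≡17, (-5)^{8}≡4. Then (-5)^{11} = (-5)^{8+2+1} ≡ 4 × 6 × 14 ≡ 13 (mod 19)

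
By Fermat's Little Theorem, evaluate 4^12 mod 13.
By Fermat's Little Theorem, 4^{12} ≡ 1 (mod 13) since 13 is prime and gcd(4, 13) = 1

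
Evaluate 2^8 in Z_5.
Using Fermat: 2^{4} ≡ 1 mod 5. 8 ≡ 0 mod 4. So 2^{8} ≡ 2^{0} ≡ 1 mod 5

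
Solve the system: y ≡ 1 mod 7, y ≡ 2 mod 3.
M = 7 × 3 = 21. M₁ = 3, y₁ ≡ 5 mod 7. M₂ = 7, y₂ ≡ 1 mod 3. y = 1×3×5 + 2×7×1 ≡ 8 mod 21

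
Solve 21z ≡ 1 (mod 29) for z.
Since 29 is prime, by Fermat 21^(-1) ≡ 21^{27} ≡ 18 (mod 29). Verify: 21 × 18 = 378 ≡ 1 (mod 29)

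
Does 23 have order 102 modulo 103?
23^{17} ≡ 1 mod 103 and 17 < 102, so ord_103(23) = 17 ≠ 102 and 23 is not a primitive root.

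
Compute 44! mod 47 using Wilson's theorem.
(46)! = (44)! × (45) × (46) ≡ -1 mod 47. So (44)! ≡ -1 × [(46)(45)]^(-1) ≡ 23 mod 47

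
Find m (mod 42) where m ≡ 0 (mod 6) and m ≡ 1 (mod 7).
M = 6 × 7 = 42. M₁ = 7, y₁ ≡ 1 (mod 6). M₂ = 6, y₂ ≡ 6 (mod 7). m = 0×7×1 + 1×6×6 ≡ 36 (mod 42)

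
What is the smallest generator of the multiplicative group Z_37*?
g = 2. For each prime q|36: 2^{18}≡36, 2^{12}≡26, none ≡ 1, so ord_37(2) = 36 and 2 is a primitive root.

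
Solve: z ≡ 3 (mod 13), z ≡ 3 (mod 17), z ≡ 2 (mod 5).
M = 13 × 17 × 5 = 1105. M₁ = 85, y₁ ≡ 2 (mod 13). M₂ = 65, y₂ ≡ 11 (mod 17). M₃ = 221, y₃ ≡ 1 (mod 5). z = 3×85×2 + 3×65×11 + 2×221×1 ≡ 887 (mod 1105)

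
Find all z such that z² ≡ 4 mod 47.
The square roots of 4 mod 47 are 2 and 45. Verify: 2² = 4 ≡ 4 mod 47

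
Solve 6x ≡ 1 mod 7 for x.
Since 7 is prime, by Fermat 6^(-1) ≡ 6^{5} ≡ 6 mod 7. Verify: 6 × 6 = 36 ≡ 1 mod 7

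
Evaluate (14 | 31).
(14/31) = 14^{15} mod 31 = 1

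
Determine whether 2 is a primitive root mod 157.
2^{52} ≡ 1 mod 157 and 52 < 156, so ord_157(2) = 52 ≠ 156 and 2 is not a primitive root.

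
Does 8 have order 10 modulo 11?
ord_11(8) divides 10. For each prime q|10: 8^{5}≡10, 8^{2}≡9, none ≡ 1. So 8 has order 10 and is a primitive root mod 11.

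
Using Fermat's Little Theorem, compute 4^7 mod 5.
By Fermat: 4^{4} ≡ 1 mod 5. So 4^{7} = 4^{4} · 4^{3} ≡ 4^{3} ≡ 4 mod 5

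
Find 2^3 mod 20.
2^{3} = 8 ≡ 8 mod 20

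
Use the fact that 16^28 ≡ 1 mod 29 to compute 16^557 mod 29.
By Fermat: 16^{28} ≡ 1 mod 29. 557 ≡ 25 mod 28. So 16^{557} ≡ 16^{25} ≡ 25 mod 29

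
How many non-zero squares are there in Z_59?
For prime 59, there are (p-1)/2 = (59-1)/2 = 29 quadratic residues (excluding 0).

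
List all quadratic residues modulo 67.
Squares in Z_67*: {1, 4, 6, 9, 10, 14, 15, 16, 17, 19, 21, 22, 23, 24, 25, 26, 29, 33, 35, 36, 37, 39, 40, 47, 49, 54, 55, 56, 59, 60, 62, 64, 65}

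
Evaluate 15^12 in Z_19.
By repeated squaring mod 19: 15^{1}≡15, 15^{2}≡16, 15^{4}≡9, 15^{8}≡5. Then 15^{12} = 15^{8+4} ≡ 5 × 9 ≡ 7 mod 19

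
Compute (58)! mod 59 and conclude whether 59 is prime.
(58)! mod 59 = 58. Since 58 ≡ -1 mod 59, 59 is prime.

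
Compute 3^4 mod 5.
3^{4} = 81 ≡ 1 mod 5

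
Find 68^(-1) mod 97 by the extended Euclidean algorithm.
Extended GCD: 68(10) + 97(-7) = 1. So 68^(-1) ≡ 10 mod 97. Verify: 68 × 10 = 680 ≡ 1 mod 97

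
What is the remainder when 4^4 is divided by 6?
4^{4} = 256 ≡ 4 mod 6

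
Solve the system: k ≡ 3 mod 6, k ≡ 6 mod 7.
M = 6 × 7 = 42. M₁ = 7, y₁ ≡ 1 mod 6. M₂ = 6, y₂ ≡ 6 mod 7. k = 3×7×1 + 6×6×6 ≡ 27 mod 42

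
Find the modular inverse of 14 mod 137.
Since 137 is prime, by Fermat 14^(-1) ≡ 14^{135} ≡ 49 mod 137. Verify: 14 × 49 = 686 ≡ 1 mod 137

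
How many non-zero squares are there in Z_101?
Exactly half the non-zero residues mod a prime are QRs: (101-1)/2 = 50.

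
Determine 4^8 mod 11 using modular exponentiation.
By repeated squaring (mod 11): 4^{1}≡4, 4^{2}≡5, 4^{4}≡3, 4^{8}≡9. So 4^{8} ≡ 9 (mod 11)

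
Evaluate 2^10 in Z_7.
Using Fermat: 2^{6} ≡ 1 mod 7. 10 ≡ 4 mod 6. So 2^{10} ≡ 2^{4} ≡ 2 mod 7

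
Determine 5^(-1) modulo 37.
Since 37 is prime, by Fermat 5^(-1) ≡ 5^{35} ≡ 15 mod 37. Verify: 5 × 15 = 75 ≡ 1 mod 37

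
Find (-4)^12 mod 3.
Using Fermat: (-4)^{2} ≡ 1 mod 3. 12 ≡ 0 mod 2. So (-4)^{12} ≡ (-4)^{0} ≡ 1 mod 3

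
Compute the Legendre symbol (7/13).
(7/13) = 7^{6} mod 13 = -1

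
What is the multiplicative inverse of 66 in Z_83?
Since 83 is prime, by Fermat 66^(-1) ≡ 66^{81} ≡ 39 (mod 83). Verify: 66 × 39 = 2574 ≡ 1 (mod 83)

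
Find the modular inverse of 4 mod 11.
Since 11 is prime, by Fermat 4^(-1) ≡ 4^{9} ≡ 3 mod 11. Verify: 4 × 3 = 12 ≡ 1 mod 11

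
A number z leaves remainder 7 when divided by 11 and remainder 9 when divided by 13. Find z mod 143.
M = 11 × 13 = 143. M₁ = 13, y₁ ≡ 6 mod 11. M₂ = 11, y₂ ≡ 6 mod 13. z = 7×13×6 + 9×11×6 ≡ 139 mod 143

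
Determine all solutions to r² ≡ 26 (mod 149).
The square roots of 26 mod 149 are 18 and 131. Verify: 18² = 324 ≡ 26 (mod 149)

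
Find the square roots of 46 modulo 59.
The square roots of 46 mod 59 are 20 and 39. Verify: 20² = 400 ≡ 46 (mod 59)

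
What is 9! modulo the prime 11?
(10)! = (9)! × (10) ≡ -1 mod 11. So (9)! ≡ -1 × (10)^(-1) ≡ (-1)×(-1) = 1 mod 11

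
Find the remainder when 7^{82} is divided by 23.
By Fermat: 7^{22} ≡ 1 mod 23. 82 = 3×22 + 16. So 7^{82} ≡ 7^{16} ≡ 6 mod 23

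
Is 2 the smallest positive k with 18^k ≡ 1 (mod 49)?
Powers of 18 mod 49: 18^1≡18, 18^2≡30, 18^3≡1. 18^2≡30≢1, so ord ≠ 2. No, the actual order is 3.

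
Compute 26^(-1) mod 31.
Since 31 is prime, by Fermat 26^(-1) ≡ 26^{29} ≡ 6 mod 31. Verify: 26 × 6 = 156 ≡ 1 mod 31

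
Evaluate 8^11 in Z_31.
By repeated squaring (mod 31): 8^{1}≡8, 8^{2}≡2, 8^{4}≡4, 8^{8}≡16. Then 8^{11} = 8^{8+2+1} ≡ 16 × 2 × 8 ≡ 8 (mod 31)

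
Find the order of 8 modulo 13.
Powers of 8 mod 13: 8^1≡8, 8^2≡12, 8^3≡5, 8^4≡1. So the order of 8 is 4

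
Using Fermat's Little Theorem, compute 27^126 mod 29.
By Fermat: 27^{28} ≡ 1 mod 29. 126 = 4×28 + 14. So 27^{126} ≡ 27^{14} ≡ 28 mod 29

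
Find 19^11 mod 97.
By repeated squaring mod 97: 19^{1}≡19, 19^{2}≡70, 19^{4}≡50, 19^{8}≡75. Then 19^{11} = 19^{8+2+1} ≡ 75 × 70 × 19 ≡ 34 mod 97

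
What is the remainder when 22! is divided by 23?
By Wilson's theorem, (22)! ≡ -1 ≡ 22 mod 23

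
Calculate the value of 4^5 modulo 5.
Using Fermat: 4^{4} ≡ 1 mod 5. 5 ≡ 1 mod 4. So 4^{5} ≡ 4^{1} ≡ 4 mod 5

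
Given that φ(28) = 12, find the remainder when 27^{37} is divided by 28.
By Euler: 27^{12} ≡ 1 mod 28 since gcd(27, 28) = 1. 37 = 3×12 + 1. So 27^{37} ≡ 27^{1} ≡ 27 mod 28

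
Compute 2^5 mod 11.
By repeated squaring (mod 11): 2^{1}≡2, 2^{2}≡4, 2^{4}≡5. Then 2^{5} = 2^{4+1} ≡ 5 × 2 ≡ 10 (mod 11)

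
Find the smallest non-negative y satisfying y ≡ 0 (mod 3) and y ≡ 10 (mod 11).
M = 3 × 11 = 33. M₁ = 11, y₁ ≡ 2 (mod 3). M₂ = 3, y₂ ≡ 4 (mod 11). y = 0×11×2 + 10×3×4 ≡ 21 (mod 33)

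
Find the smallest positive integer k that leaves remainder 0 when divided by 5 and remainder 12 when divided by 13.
M = 5 × 13 = 65. M₁ = 13, y₁ ≡ 2 (mod 5). M₂ = 5, y₂ ≡ 8 (mod 13). k = 0×13×2 + 12×5×8 ≡ 25 (mod 65)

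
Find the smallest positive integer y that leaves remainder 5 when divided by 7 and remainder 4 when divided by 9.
M = 7 × 9 = 63. M₁ = 9, y₁ ≡ 4 mod 7. M₂ = 7, y₂ ≡ 4 mod 9. y = 5×9×4 + 4×7×4 ≡ 40 mod 63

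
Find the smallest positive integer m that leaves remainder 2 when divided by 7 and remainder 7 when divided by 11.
M = 7 × 11 = 77. M₁ = 11, y₁ ≡ 2 (mod 7). M₂ = 7, y₂ ≡ 8 (mod 11). m = 2×11×2 + 7×7×8 ≡ 51 (mod 77)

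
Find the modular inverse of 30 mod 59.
Since 59 is prime, by Fermat 30^(-1) ≡ 30^{57} ≡ 2 mod 59. Verify: 30 × 2 = 60 ≡ 1 mod 59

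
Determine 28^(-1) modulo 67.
Since 67 is prime, by Fermat 28^(-1) ≡ 28^{65} ≡ 12 mod 67. Verify: 28 × 12 = 336 ≡ 1 mod 67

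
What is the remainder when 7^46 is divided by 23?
Using Fermat: 7^{22} ≡ 1 (mod 23). 46 ≡ 2 (mod 22). So 7^{46} ≡ 7^{2} ≡ 3 (mod 23)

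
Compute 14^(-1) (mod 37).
Since 37 is prime, by Fermat 14^(-1) ≡ 14^{35} ≡ 8 (mod 37). Verify: 14 × 8 = 112 ≡ 1 (mod 37)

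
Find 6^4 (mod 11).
6^{4} = 1296 ≡ 9 (mod 11)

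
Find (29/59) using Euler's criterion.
(29/59) = 29^{29} mod 59 = 1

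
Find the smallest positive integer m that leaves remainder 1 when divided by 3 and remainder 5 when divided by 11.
M = 3 × 11 = 33. M₁ = 11, y₁ ≡ 2 mod 3. M₂ = 3, y₂ ≡ 4 mod 11. m = 1×11×2 + 5×3×4 ≡ 16 mod 33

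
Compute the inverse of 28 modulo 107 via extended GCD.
Extended GCD: 28(-42) + 107(11) = 1. So 28^(-1) ≡ -42 ≡ 65 mod 107. Verify: 28 × 65 = 1820 ≡ 1 mod 107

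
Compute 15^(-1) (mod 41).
Since 41 is prime, by Fermat 15^(-1) ≡ 15^{39} ≡ 11 (mod 41). Verify: 15 × 11 = 165 ≡ 1 (mod 41)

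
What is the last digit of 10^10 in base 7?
Using Fermat: 10^{6} ≡ 1 (mod 7). 10 ≡ 4 (mod 6). So 10^{10} ≡ 10^{4} ≡ 4 (mod 7)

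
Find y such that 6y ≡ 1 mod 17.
Since 17 is prime, by Fermat 6^(-1) ≡ 6^{15} ≡ 3 mod 17. Verify: 6 × 3 = 18 ≡ 1 mod 17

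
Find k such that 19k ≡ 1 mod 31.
Since 31 is prime, by Fermat 19^(-1) ≡ 19^{29} ≡ 18 mod 31. Verify: 19 × 18 = 342 ≡ 1 mod 31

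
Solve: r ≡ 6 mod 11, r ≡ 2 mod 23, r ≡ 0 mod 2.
M = 11 × 23 × 2 = 506. M₁ = 46, y₁ ≡ 6 mod 11. M₂ = 22, y₂ ≡ 22 mod 23. M₃ = 253, y₃ ≡ 1 mod 2. r = 6×46×6 + 2×22×22 + 0×253×1 ≡ 94 mod 506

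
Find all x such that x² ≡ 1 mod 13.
The square roots of 1 mod 13 are 1 and 12. Verify: 1² = 1 ≡ 1 mod 13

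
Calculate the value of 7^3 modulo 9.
7^{3} = 343 ≡ 1 mod 9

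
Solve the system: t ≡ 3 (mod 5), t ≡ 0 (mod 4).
M = 5 × 4 = 20. M₁ = 4, y₁ ≡ 4 (mod 5). M₂ = 5, y₂ ≡ 1 (mod 4). t = 3×4×4 + 0×5×1 ≡ 8 (mod 20)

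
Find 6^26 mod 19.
Using Fermat: 6^{18} ≡ 1 mod 19. 26 ≡ 8 mod 18. So 6^{26} ≡ 6^{8} ≡ 16 mod 19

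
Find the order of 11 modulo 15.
Powers of 11 mod 15: 11^1≡11, 11^2≡1. Order = 2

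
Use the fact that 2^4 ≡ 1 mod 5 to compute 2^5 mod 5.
By Fermat: 2^{4} ≡ 1 mod 5. So 2^{5} = 2^{4} · 2^{1} ≡ 2^{1} ≡ 2 mod 5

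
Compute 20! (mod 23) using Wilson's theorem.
(22)! = (20)! × (21) × (22) ≡ -1 (mod 23). So (20)! ≡ -1 × [(22)(21)]^(-1) ≡ 11 (mod 23)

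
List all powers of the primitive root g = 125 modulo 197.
125^1, 125^2, ..., 125^{196} mod 197: [125, 62, 67, 101, 17, 155, 69, 154, 141, 92, 74, 188, 57, 33, 185, 76, 44, 181, 167, 190, 110, 157, 122, 81, 78, 97, 108, 104, 195, 144, 73, 63, 192, 163, 84, 59, 86, 112, 13, 49, 18, 83, 131, 24, 45, 109, 32, 60, 14, 174, 80, 150, 35, 41, 3, 178, 186, 4, 106, 51, 71, 10, 68, 29, 79, 25, 170, 171, 99, 161, 31, 132, 149, 107, 176, 133, 77, 169, 46, 37, 94, 127, 115, 191, 38, 22, 189, 182, 95, 55, 177, 61, 139, 39, 147, 54, 52, 196, 72, 135, 130, 96, 180, 42, 128, 43, 56, 105, 123, 9, 140, 164, 12, 121, 153, 16, 30, 7, 87, 40, 75, 116, 119, 100, 89, 93, 2, 53, 124, 134, 5, 34, 113, 138, 111, 85, 184, 148, 179, 114, 66, 173, 152, 88, 165, 137, 183, 23, 117, 47, 162, 156, 194, 19, 11, 193, 91, 146, 126, 187, 129, 168, 118, 172, 27, 26, 98, 36, 166, 65, 48, 90, 21, 64, 120, 28, 151, 160, 103, 70, 82, 6, 159, 175, 8, 15, 102, 142, 20, 136, 58, 158, 50, 143, 145, 1]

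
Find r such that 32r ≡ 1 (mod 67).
Since 67 is prime, by Fermat 32^(-1) ≡ 32^{65} ≡ 44 (mod 67). Verify: 32 × 44 = 1408 ≡ 1 (mod 67)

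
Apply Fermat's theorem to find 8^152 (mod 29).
By Fermat: 8^{28} ≡ 1 (mod 29). 152 = 5×28 + 12. So 8^{152} ≡ 8^{12} ≡ 24 (mod 29)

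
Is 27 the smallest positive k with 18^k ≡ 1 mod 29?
Powers of 18 mod 29: 18^1≡18, 18^2≡5, 18^3≡3, 18^4≡25, 18^5≡15, 18^6≡9, 18^7≡17, 18^8≡16, 18^9≡27, 18^10≡22, 18^11≡19, 18^12≡23, 18^13≡8, 18^14≡28, 18^15≡11, 18^16≡24, 18^17≡26, 18^18≡4, 18^19≡14, 18^20≡20, 18^21≡12, 18^22≡13, 18^23≡2, 18^24≡7, 18^25≡10, 18^26≡6, 18^27≡21, 18^28≡1. 18^27≡21≢1, so ord ≠ 27. No, the actual order is 28.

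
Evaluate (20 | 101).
(20/101) = 20^{50} mod 101 = 1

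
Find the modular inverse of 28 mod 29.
Since 29 is prime, by Fermat 28^(-1) ≡ 28^{27} ≡ 28 mod 29. Verify: 28 × 28 = 784 ≡ 1 mod 29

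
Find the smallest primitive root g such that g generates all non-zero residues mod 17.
g = 3. For each prime q|16: 3^{8}≡16, none ≡ 1, so ord_17(3) = 16 and 3 is a primitive root.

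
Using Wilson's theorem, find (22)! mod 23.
By Wilson's theorem, (22)! ≡ -1 ≡ 22 mod 23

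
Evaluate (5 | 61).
(5/61) = 5^{30} mod 61 = 1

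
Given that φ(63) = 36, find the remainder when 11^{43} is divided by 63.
By Euler: 11^{36} ≡ 1 (mod 63) since gcd(11, 63) = 1. 43 = 1×36 + 7. So 11^{43} ≡ 11^{7} ≡ 11 (mod 63)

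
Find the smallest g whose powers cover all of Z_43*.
g = 3. Powers: [3, 9, 27, 38, 28, 41, 37, 25, 32, ...] generates all 42 non-zero residues.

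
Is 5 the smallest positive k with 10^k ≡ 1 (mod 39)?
Powers of 10 mod 39: 10^1≡10, 10^2≡22, 10^3≡25, 10^4≡16, 10^5≡4, 10^6≡1. 10^5≡4≢1, so ord ≠ 5. No, the actual order is 6.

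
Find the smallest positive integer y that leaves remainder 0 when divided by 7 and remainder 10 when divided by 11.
M = 7 × 11 = 77. M₁ = 11, y₁ ≡ 2 (mod 7). M₂ = 7, y₂ ≡ 8 (mod 11). y = 0×11×2 + 10×7×8 ≡ 21 (mod 77)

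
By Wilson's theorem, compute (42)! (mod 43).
By Wilson's theorem, (42)! ≡ -1 ≡ 42 (mod 43)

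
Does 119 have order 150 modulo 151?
119^{6} ≡ 1 mod 151 and 6 < 150, so ord_151(119) = 6 ≠ 150 and 119 is not a primitive root.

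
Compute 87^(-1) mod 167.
Since 167 is prime, by Fermat 87^(-1) ≡ 87^{165} ≡ 48 mod 167. Verify: 87 × 48 = 4176 ≡ 1 mod 167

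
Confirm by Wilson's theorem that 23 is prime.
(22)! mod 23 = 22. Since this equals -1 mod 23, Wilson confirms 23 is prime.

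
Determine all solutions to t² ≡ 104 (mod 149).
The square roots of 104 mod 149 are 36 and 113. Verify: 36² = 1296 ≡ 104 (mod 149)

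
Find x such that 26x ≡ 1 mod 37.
Since 37 is prime, by Fermat 26^(-1) ≡ 26^{35} ≡ 10 mod 37. Verify: 26 × 10 = 260 ≡ 1 mod 37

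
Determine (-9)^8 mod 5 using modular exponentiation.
Using Fermat: (-9)^{4} ≡ 1 mod 5. 8 ≡ 0 mod 4. So (-9)^{8} ≡ (-9)^{0} ≡ 1 mod 5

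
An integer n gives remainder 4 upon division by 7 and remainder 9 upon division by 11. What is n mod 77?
M = 7 × 11 = 77. M₁ = 11, y₁ ≡ 2 mod 7. M₂ = 7, y₂ ≡ 8 mod 11. n = 4×11×2 + 9×7×8 ≡ 53 mod 77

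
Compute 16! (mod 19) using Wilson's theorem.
(18)! = (16)! × (17) × (18) ≡ -1 (mod 19). So (16)! ≡ -1 × [(18)(17)]^(-1) ≡ 9 (mod 19)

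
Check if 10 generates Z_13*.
10^{6} ≡ 1 mod 13 and 6 < 12, so ord_13(10) = 6 ≠ 12 and 10 is not a primitive root.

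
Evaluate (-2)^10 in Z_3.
Using Fermat: (-2)^{2} ≡ 1 mod 3. 10 ≡ 0 mod 2. So (-2)^{10} ≡ (-2)^{0} ≡ 1 mod 3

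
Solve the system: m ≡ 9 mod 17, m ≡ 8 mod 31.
M = 17 × 31 = 527. M₁ = 31, y₁ ≡ 11 mod 17. M₂ = 17, y₂ ≡ 11 mod 31. m = 9×31×11 + 8×17×11 ≡ 349 mod 527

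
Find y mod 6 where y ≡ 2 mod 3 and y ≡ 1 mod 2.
M = 3 × 2 = 6. M₁ = 2, y₁ ≡ 2 mod 3. M₂ = 3, y₂ ≡ 1 mod 2. y = 2×2×2 + 1×3×1 ≡ 5 mod 6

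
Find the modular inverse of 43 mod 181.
Since 181 is prime, by Fermat 43^(-1) ≡ 43^{179} ≡ 80 mod 181. Verify: 43 × 80 = 3440 ≡ 1 mod 181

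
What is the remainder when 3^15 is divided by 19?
By repeated squaring mod 19: 3^{1}≡3, 3^{2}≡9, 3^{4}≡5, 3^{8}≡6. Then 3^{15} = 3^{8+4+2+1} ≡ 6 × 5 × 9 × 3 ≡ 12 mod 19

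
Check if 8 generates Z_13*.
8^{4} ≡ 1 mod 13 and 4 < 12, so ord_13(8) = 4 ≠ 12 and 8 is not a primitive root.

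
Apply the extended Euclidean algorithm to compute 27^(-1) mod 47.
Extended GCD: 27(7) + 47(-4) = 1. So 27^(-1) ≡ 7 (mod 47). Verify: 27 × 7 = 189 ≡ 1 (mod 47)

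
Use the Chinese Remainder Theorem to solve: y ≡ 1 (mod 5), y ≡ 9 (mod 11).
M = 5 × 11 = 55. M₁ = 11, y₁ ≡ 1 (mod 5). M₂ = 5, y₂ ≡ 9 (mod 11). y = 1×11×1 + 9×5×9 ≡ 31 (mod 55)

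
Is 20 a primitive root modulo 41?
20^{20} ≡ 1 (mod 41) and 20 < 40, so ord_41(20) = 20 ≠ 40 and 20 is not a primitive root.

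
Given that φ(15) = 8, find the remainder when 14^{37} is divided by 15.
By Euler: 14^{8} ≡ 1 (mod 15) since gcd(14, 15) = 1. 37 = 4×8 + 5. So 14^{37} ≡ 14^{5} ≡ 14 (mod 15)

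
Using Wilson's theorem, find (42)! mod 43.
By Wilson's theorem, (42)! ≡ -1 ≡ 42 mod 43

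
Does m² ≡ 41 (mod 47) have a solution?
By Euler's criterion: 41^{23} ≡ 46 (mod 47). Since this equals -1 (≡ 46), 41 is not a QR.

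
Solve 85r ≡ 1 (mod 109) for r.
Since 109 is prime, by Fermat 85^(-1) ≡ 85^{107} ≡ 59 (mod 109). Verify: 85 × 59 = 5015 ≡ 1 (mod 109)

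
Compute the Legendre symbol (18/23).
(18/23) = 18^{11} mod 23 = 1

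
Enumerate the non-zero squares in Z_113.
QRs mod 113: {1, 2, 4, 7, 8, 9, 11, 13, 14, 15, 16, 18, 22, 25, 26, 28, 30, 31, 32, 36, 41, 44, 49, 50, 51, 52, 53, 56, 57, 60, 61, 62, 63, 64, 69, 72, 77, 81, 82, 83, 85, 87, 88, 91, 95, 97, 98, 99, 100, 102, 104, 105, 106, 109, 111, 112}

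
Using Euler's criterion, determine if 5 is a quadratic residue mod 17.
By Euler's criterion: 5^{8} ≡ 16 (mod 17). Since this equals -1 (≡ 16), 5 is not a QR.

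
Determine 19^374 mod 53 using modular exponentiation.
Using Fermat: 19^{52} ≡ 1 mod 53. 374 ≡ 10 mod 52. So 19^{374} ≡ 19^{10} ≡ 11 mod 53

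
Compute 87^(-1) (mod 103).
Since 103 is prime, by Fermat 87^(-1) ≡ 87^{101} ≡ 45 (mod 103). Verify: 87 × 45 = 3915 ≡ 1 (mod 103)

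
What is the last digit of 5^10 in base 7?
Using Fermat: 5^{6} ≡ 1 (mod 7). 10 ≡ 4 (mod 6). So 5^{10} ≡ 5^{4} ≡ 2 (mod 7)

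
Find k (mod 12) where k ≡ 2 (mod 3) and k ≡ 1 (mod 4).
M = 3 × 4 = 12. M₁ = 4, y₁ ≡ 1 (mod 3). M₂ = 3, y₂ ≡ 3 (mod 4). k = 2×4×1 + 1×3×3 ≡ 5 (mod 12)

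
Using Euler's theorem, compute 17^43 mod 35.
By Euler: 17^{24} ≡ 1 (mod 35) since gcd(17, 35) = 1. 43 = 1×24 + 19. So 17^{43} ≡ 17^{19} ≡ 3 (mod 35)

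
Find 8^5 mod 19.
By repeated squaring mod 19: 8^{1}≡8, 8^{2}≡7, 8^{4}≡11. Then 8^{5} = 8^{4+1} ≡ 11 × 8 ≡ 12 mod 19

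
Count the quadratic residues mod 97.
For prime 97, there are (p-1)/2 = (97-1)/2 = 48 quadratic residues (excluding 0).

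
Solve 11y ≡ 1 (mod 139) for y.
Since 139 is prime, by Fermat 11^(-1) ≡ 11^{137} ≡ 38 (mod 139). Verify: 11 × 38 = 418 ≡ 1 (mod 139)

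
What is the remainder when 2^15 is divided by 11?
Using Fermat: 2^{10} ≡ 1 (mod 11). 15 ≡ 5 (mod 10). So 2^{15} ≡ 2^{5} ≡ 10 (mod 11)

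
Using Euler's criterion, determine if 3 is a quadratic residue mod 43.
By Euler's criterion: 3^{21} ≡ 42 (mod 43). Since this equals -1 (≡ 42), 3 is not a QR.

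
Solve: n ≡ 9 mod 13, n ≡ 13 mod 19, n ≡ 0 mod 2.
M = 13 × 19 × 2 = 494. M₁ = 38, y₁ ≡ 12 mod 13. M₂ = 26, y₂ ≡ 11 mod 19. M₃ = 247, y₃ ≡ 1 mod 2. n = 9×38×12 + 13×26×11 + 0×247×1 ≡ 412 mod 494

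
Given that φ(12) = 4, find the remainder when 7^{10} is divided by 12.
By Euler: 7^{4} ≡ 1 (mod 12) since gcd(7, 12) = 1. 10 = 2×4 + 2. So 7^{10} ≡ 7^{2} ≡ 1 (mod 12)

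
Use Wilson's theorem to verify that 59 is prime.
(58)! mod 59 = 58. Since this equals -1 (mod 59), Wilson confirms 59 is prime.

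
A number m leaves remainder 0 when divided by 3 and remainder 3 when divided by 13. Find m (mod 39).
M = 3 × 13 = 39. M₁ = 13, y₁ ≡ 1 (mod 3). M₂ = 3, y₂ ≡ 9 (mod 13). m = 0×13×1 + 3×3×9 ≡ 3 (mod 39)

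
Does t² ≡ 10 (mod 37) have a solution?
By Euler's criterion: 10^{18} ≡ 1 (mod 37). Since this equals 1, 10 is a QR.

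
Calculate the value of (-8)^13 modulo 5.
Using Fermat: (-8)^{4} ≡ 1 (mod 5). 13 ≡ 1 (mod 4). So (-8)^{13} ≡ (-8)^{1} ≡ 2 (mod 5)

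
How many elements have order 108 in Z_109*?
A prime p has φ(p-1) primitive roots; here φ(108) = 36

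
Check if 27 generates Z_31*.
27^{10} ≡ 1 (mod 31) and 10 < 30, so ord_31(27) = 10 ≠ 30 and 27 is not a primitive root.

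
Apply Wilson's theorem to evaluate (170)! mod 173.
(172)! = (170)! × (171) × (172) ≡ -1 (mod 173). So (170)! ≡ -1 × [(172)(171)]^(-1) ≡ 86 (mod 173)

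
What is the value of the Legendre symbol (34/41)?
(34/41) = 34^{20} mod 41 = -1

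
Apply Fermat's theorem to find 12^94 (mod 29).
By Fermat: 12^{28} ≡ 1 (mod 29). 94 = 3×28 + 10. So 12^{94} ≡ 12^{10} ≡ 28 (mod 29)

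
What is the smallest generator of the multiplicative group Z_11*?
g = 2. For each prime q|10: 2^{5}≡10, 2^{2}≡4, none ≡ 1, so ord_11(2) = 10 and 2 is a primitive root.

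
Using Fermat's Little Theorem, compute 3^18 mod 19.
By Fermat's Little Theorem, 3^{18} ≡ 1 (mod 19) since 19 is prime and gcd(3, 19) = 1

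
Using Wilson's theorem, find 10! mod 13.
(12)! = (10)! × (11) × (12) ≡ -1 mod 13. So (10)! ≡ -1 × [(12)(11)]^(-1) ≡ 6 mod 13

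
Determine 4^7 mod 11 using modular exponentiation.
By repeated squaring (mod 11): 4^{1}≡4, 4^{2}≡5, 4^{4}≡3. Then 4^{7} = 4^{4+2+1} ≡ 3 × 5 × 4 ≡ 5 (mod 11)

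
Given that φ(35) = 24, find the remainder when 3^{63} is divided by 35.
By Euler: 3^{24} ≡ 1 (mod 35) since gcd(3, 35) = 1. 63 = 2×24 + 15. So 3^{63} ≡ 3^{15} ≡ 27 (mod 35)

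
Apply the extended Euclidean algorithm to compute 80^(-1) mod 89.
Extended GCD: 80(-10) + 89(9) = 1. So 80^(-1) ≡ -10 ≡ 79 mod 89. Verify: 80 × 79 = 6320 ≡ 1 mod 89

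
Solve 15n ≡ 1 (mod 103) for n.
Since 103 is prime, by Fermat 15^(-1) ≡ 15^{101} ≡ 55 (mod 103). Verify: 15 × 55 = 825 ≡ 1 (mod 103)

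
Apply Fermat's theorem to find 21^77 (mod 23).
By Fermat: 21^{22} ≡ 1 (mod 23). 77 = 3×22 + 11. So 21^{77} ≡ 21^{11} ≡ 22 (mod 23)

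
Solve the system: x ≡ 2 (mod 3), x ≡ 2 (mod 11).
M = 3 × 11 = 33. M₁ = 11, y₁ ≡ 2 (mod 3). M₂ = 3, y₂ ≡ 4 (mod 11). x = 2×11×2 + 2×3×4 ≡ 2 (mod 33)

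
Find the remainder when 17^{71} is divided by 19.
By Fermat: 17^{18} ≡ 1 mod 19. 71 = 3×18 + 17. So 17^{71} ≡ 17^{17} ≡ 9 mod 19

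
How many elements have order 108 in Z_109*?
Number of primitive roots mod 109 = φ(p-1) = φ(108) = 36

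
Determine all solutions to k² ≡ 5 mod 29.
The square roots of 5 mod 29 are 18 and 11. Verify: 18² = 324 ≡ 5 mod 29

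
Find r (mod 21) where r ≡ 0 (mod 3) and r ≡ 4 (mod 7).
M = 3 × 7 = 21. M₁ = 7, y₁ ≡ 1 (mod 3). M₂ = 3, y₂ ≡ 5 (mod 7). r = 0×7×1 + 4×3×5 ≡ 18 (mod 21)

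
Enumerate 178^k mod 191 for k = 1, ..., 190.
178^1, 178^2, ..., 178^{190} mod 191: [178, 169, 95, 102, 11, 48, 140, 90, 167, 121, 146, 12, 35, 118, 185, 78, 132, 3, 152, 125, 94, 115, 33, 144, 38, 79, 119, 172, 56, 36, 105, 163, 173, 43, 14, 9, 74, 184, 91, 154, 99, 50, 114, 46, 166, 134, 168, 108, 124, 107, 137, 129, 42, 27, 31, 170, 82, 80, 106, 150, 151, 138, 116, 20, 122, 133, 181, 130, 29, 5, 126, 81, 93, 128, 55, 49, 127, 68, 71, 32, 157, 60, 175, 17, 161, 8, 87, 15, 187, 52, 88, 2, 165, 147, 190, 13, 22, 96, 89, 180, 143, 51, 101, 24, 70, 45, 179, 156, 73, 6, 113, 59, 188, 39, 66, 97, 76, 158, 47, 153, 112, 72, 19, 135, 155, 86, 28, 18, 148, 177, 182, 117, 7, 100, 37, 92, 141, 77, 145, 25, 57, 23, 83, 67, 84, 54, 62, 149, 164, 160, 21, 109, 111, 85, 41, 40, 53, 75, 171, 69, 58, 10, 61, 162, 186, 65, 110, 98, 63, 136, 142, 64, 123, 120, 159, 34, 131, 16, 174, 30, 183, 104, 176, 4, 139, 103, 189, 26, 44, 1]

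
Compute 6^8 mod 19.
By repeated squaring mod 19: 6^{1}≡6, 6^{2}≡17, 6^{4}≡4, 6^{8}≡16. So 6^{8} ≡ 16 mod 19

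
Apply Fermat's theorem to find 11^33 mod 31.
By Fermat: 11^{30} ≡ 1 mod 31. So 11^{33} = 11^{30} · 11^{3} ≡ 11^{3} ≡ 29 mod 31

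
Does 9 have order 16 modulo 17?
9^{8} ≡ 1 (mod 17) and 8 < 16, so ord_17(9) = 8 ≠ 16 and 9 is not a primitive root.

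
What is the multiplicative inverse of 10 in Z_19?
Since 19 is prime, by Fermat 10^(-1) ≡ 10^{17} ≡ 2 (mod 19). Verify: 10 × 2 = 20 ≡ 1 (mod 19)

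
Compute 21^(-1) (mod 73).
Since 73 is prime, by Fermat 21^(-1) ≡ 21^{71} ≡ 7 (mod 73). Verify: 21 × 7 = 147 ≡ 1 (mod 73)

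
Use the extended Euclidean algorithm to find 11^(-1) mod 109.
Extended GCD: 11(10) + 109(-1) = 1. So 11^(-1) ≡ 10 mod 109. Verify: 11 × 10 = 110 ≡ 1 mod 109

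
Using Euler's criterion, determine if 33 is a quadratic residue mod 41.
By Euler's criterion: 33^{20} ≡ 1 mod 41. Since this equals 1, 33 is a QR.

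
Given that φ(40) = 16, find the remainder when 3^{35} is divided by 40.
By Euler: 3^{16} ≡ 1 (mod 40) since gcd(3, 40) = 1. 35 = 2×16 + 3. So 3^{35} ≡ 3^{3} ≡ 27 (mod 40)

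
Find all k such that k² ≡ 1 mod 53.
The square roots of 1 mod 53 are 1 and 52. Verify: 1² = 1 ≡ 1 mod 53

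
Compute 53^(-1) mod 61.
Since 61 is prime, by Fermat 53^(-1) ≡ 53^{59} ≡ 38 mod 61. Verify: 53 × 38 = 2014 ≡ 1 mod 61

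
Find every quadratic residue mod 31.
Squares in Z_31*: {1, 2, 4, 5, 7, 8, 9, 10, 14, 16, 18, 19, 20, 25, 28}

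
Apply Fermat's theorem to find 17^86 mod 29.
By Fermat: 17^{28} ≡ 1 mod 29. 86 = 3×28 + 2. So 17^{86} ≡ 17^{2} ≡ 28 mod 29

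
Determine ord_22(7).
Powers of 7 mod 22: 7^1≡7, 7^2≡5, 7^3≡13, 7^4≡3, 7^5≡21, 7^6≡15, 7^7≡17, 7^8≡9, 7^9≡19, 7^10≡1. ord_22(7) = 10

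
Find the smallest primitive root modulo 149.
g = 2. For each prime q|148: 2^{74}≡148, 2^{4}≡16, none ≡ 1, so ord_149(2) = 148 and 2 is a primitive root.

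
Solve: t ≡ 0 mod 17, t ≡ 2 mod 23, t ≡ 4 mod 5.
M = 17 × 23 × 5 = 1955. M₁ = 115, y₁ ≡ 4 mod 17. M₂ = 85, y₂ ≡ 13 mod 23. M₃ = 391, y₃ ≡ 1 mod 5. t = 0×115×4 + 2×85×13 + 4×391×1 ≡ 1819 mod 1955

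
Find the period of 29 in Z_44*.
Powers of 29 mod 44: 29^1≡29, 29^2≡5, 29^3≡13, 29^4≡25, 29^5≡21, 29^6≡37, 29^7≡17, 29^8≡9, 29^9≡41, 29^10≡1. ord_44(29) = 10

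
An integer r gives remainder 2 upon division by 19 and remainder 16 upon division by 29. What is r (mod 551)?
M = 19 × 29 = 551. M₁ = 29, y₁ ≡ 2 (mod 19). M₂ = 19, y₂ ≡ 26 (mod 29). r = 2×29×2 + 16×19×26 ≡ 306 (mod 551)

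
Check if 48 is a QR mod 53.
By Euler's criterion: 48^{26} ≡ 52 mod 53. Since this equals -1 (≡ 52), 48 is not a QR.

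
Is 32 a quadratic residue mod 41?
By Euler's criterion: 32^{20} ≡ 1 mod 41. Since this equals 1, 32 is a QR.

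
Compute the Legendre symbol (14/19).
(14/19) = 14^{9} mod 19 = -1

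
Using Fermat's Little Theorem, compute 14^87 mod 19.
By Fermat: 14^{18} ≡ 1 mod 19. 87 = 4×18 + 15. So 14^{87} ≡ 14^{15} ≡ 12 mod 19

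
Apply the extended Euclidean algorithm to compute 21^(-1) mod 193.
Extended GCD: 21(46) + 193(-5) = 1. So 21^(-1) ≡ 46 (mod 193). Verify: 21 × 46 = 966 ≡ 1 (mod 193)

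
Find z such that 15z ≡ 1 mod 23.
Since 23 is prime, by Fermat 15^(-1) ≡ 15^{21} ≡ 20 mod 23. Verify: 15 × 20 = 300 ≡ 1 mod 23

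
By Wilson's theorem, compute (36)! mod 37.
By Wilson's theorem, (36)! ≡ -1 ≡ 36 mod 37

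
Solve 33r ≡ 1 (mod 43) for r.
Since 43 is prime, by Fermat 33^(-1) ≡ 33^{41} ≡ 30 (mod 43). Verify: 33 × 30 = 990 ≡ 1 (mod 43)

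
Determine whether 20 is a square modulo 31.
By Euler's criterion: 20^{15} ≡ 1 (mod 31). Since this equals 1, 20 is a QR.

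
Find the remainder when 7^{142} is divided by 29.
By Fermat: 7^{28} ≡ 1 (mod 29). 142 = 5×28 + 2. So 7^{142} ≡ 7^{2} ≡ 20 (mod 29)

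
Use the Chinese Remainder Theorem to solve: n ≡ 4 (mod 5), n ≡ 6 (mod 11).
M = 5 × 11 = 55. M₁ = 11, y₁ ≡ 1 (mod 5). M₂ = 5, y₂ ≡ 9 (mod 11). n = 4×11×1 + 6×5×9 ≡ 39 (mod 55)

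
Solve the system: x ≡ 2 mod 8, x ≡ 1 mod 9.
M = 8 × 9 = 72. M₁ = 9, y₁ ≡ 1 mod 8. M₂ = 8, y₂ ≡ 8 mod 9. x = 2×9×1 + 1×8×8 ≡ 10 mod 72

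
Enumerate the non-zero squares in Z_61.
Quadratic residues modulo 61: {1, 3, 4, 5, 9, 12, 13, 14, 15, 16, 19, 20, 22, 25, 27, 34, 36, 39, 41, 42, 45, 46, 47, 48, 49, 52, 56, 57, 58, 60}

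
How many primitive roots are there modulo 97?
There are φ(97-1) = φ(96) = 32 primitive roots modulo 97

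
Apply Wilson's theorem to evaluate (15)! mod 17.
(16)! = (15)! × (16) ≡ -1 (mod 17). So (15)! ≡ -1 × (16)^(-1) ≡ (-1)×(-1) = 1 (mod 17)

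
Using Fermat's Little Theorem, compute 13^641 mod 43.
By Fermat: 13^{42} ≡ 1 mod 43. 641 ≡ 11 mod 42. So 13^{641} ≡ 13^{11} ≡ 23 mod 43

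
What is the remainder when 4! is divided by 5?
By Wilson's theorem, (4)! ≡ -1 ≡ 4 (mod 5)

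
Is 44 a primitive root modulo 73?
ord_73(44) divides 72. For each prime q|72: 44^{36}≡72, 44^{24}≡64, none ≡ 1. So 44 has order 72 and is a primitive root mod 73.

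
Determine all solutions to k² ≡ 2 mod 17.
The square roots of 2 mod 17 are 6 and 11. Verify: 6² = 36 ≡ 2 mod 17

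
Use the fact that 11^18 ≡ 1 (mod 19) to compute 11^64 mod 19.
By Fermat: 11^{18} ≡ 1 (mod 19). 64 = 3×18 + 10. So 11^{64} ≡ 11^{10} ≡ 11 (mod 19)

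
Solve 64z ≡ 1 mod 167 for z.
Since 167 is prime, by Fermat 64^(-1) ≡ 64^{165} ≡ 107 mod 167. Verify: 64 × 107 = 6848 ≡ 1 mod 167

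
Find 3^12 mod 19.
By repeated squaring mod 19: 3^{1}≡3, 3^{2}≡9, 3^{4}≡5, 3^{8}≡6. Then 3^{12} = 3^{8+4} ≡ 6 × 5 ≡ 11 mod 19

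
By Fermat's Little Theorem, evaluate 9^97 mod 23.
By Fermat: 9^{22} ≡ 1 mod 23. 97 = 4×22 + 9. So 9^{97} ≡ 9^{9} ≡ 2 mod 23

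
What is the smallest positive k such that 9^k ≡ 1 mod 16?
Powers of 9 mod 16: 9^1≡9, 9^2≡1. ord_16(9) = 2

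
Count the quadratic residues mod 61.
Exactly half the non-zero residues mod a prime are QRs: (61-1)/2 = 30.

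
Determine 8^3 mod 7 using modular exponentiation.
8^{3} = 512 ≡ 1 (mod 7)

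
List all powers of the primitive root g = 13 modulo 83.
13^1, 13^2, ..., 13^{82} mod 83: [13, 3, 39, 9, 34, 27, 19, 81, 57, 77, 5, 65, 15, 29, 45, 4, 52, 12, 73, 36, 53, 25, 76, 75, 62, 59, 20, 11, 60, 33, 14, 16, 42, 48, 43, 61, 46, 17, 55, 51, 82, 70, 80, 44, 74, 49, 56, 64, 2, 26, 6, 78, 18, 68, 54, 38, 79, 31, 71, 10, 47, 30, 58, 7, 8, 21, 24, 63, 72, 23, 50, 69, 67, 41, 35, 40, 22, 37, 66, 28, 32, 1]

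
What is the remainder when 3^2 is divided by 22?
3^{2} = 9 ≡ 9 (mod 22)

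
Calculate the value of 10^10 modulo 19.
By repeated squaring mod 19: 10^{1}≡10, 10^{2}≡5, 10^{4}≡6, 10^{8}≡17. Then 10^{10} = 10^{8+2} ≡ 17 × 5 ≡ 9 mod 19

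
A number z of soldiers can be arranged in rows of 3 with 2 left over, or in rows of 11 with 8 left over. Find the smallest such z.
M = 3 × 11 = 33. M₁ = 11, y₁ ≡ 2 (mod 3). M₂ = 3, y₂ ≡ 4 (mod 11). z = 2×11×2 + 8×3×4 ≡ 8 (mod 33)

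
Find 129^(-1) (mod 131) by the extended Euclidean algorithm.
Extended GCD: 129(65) + 131(-64) = 1. So 129^(-1) ≡ 65 (mod 131). Verify: 129 × 65 = 8385 ≡ 1 (mod 131)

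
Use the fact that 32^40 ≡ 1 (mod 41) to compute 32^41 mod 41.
By Fermat: 32^{40} ≡ 1 (mod 41). So 32^{41} = 32^{40} · 32^{1} ≡ 32^{1} ≡ 32 (mod 41)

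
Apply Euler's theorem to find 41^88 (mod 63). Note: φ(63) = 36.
By Euler: 41^{36} ≡ 1 (mod 63) since gcd(41, 63) = 1. 88 = 2×36 + 16. So 41^{88} ≡ 41^{16} ≡ 22 (mod 63)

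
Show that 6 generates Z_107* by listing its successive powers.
6^1, 6^2, ..., 6^{106} mod 107: [6, 36, 2, 12, 72, 4, 24, 37, 8, 48, 74, 16, 96, 41, 32, 85, 82, 64, 63, 57, 21, 19, 7, 42, 38, 14, 84, 76, 28, 61, 45, 56, 15, 90, 5, 30, 73, 10, 60, 39, 20, 13, 78, 40, 26, 49, 80, 52, 98, 53, 104, 89, 106, 101, 71, 105, 95, 35, 103, 83, 70, 99, 59, 33, 91, 11, 66, 75, 22, 25, 43, 44, 50, 86, 88, 100, 65, 69, 93, 23, 31, 79, 46, 62, 51, 92, 17, 102, 77, 34, 97, 47, 68, 87, 94, 29, 67, 81, 58, 27, 55, 9, 54, 3, 18, 1]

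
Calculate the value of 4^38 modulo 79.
By repeated squaring mod 79: 4^{1}≡4, 4^{2}≡16, 4^{4}≡19, 4^{8}≡45, 4^{16}≡50, 4^{32}≡51. Then 4^{38} = 4^{32+4+2} ≡ 51 × 19 × 16 ≡ 20 mod 79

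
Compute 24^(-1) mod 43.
Since 43 is prime, by Fermat 24^(-1) ≡ 24^{41} ≡ 9 mod 43. Verify: 24 × 9 = 216 ≡ 1 mod 43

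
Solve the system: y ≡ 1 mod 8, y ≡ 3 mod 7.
M = 8 × 7 = 56. M₁ = 7, y₁ ≡ 7 mod 8. M₂ = 8, y₂ ≡ 1 mod 7. y = 1×7×7 + 3×8×1 ≡ 17 mod 56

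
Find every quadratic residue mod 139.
Squares in Z_139*: {1, 4, 5, 6, 7, 9, 11, 13, 16, 20, 24, 25, 28, 29, 30, 31, 34, 35, 36, 37, 38, 41, 42, 44, 45, 46, 47, 49, 51, 52, 54, 55, 57, 63, 64, 65, 66, 67, 69, 71, 77, 78, 79, 80, 81, 83, 86, 89, 91, 96, 99, 100, 106, 107, 112, 113, 116, 117, 118, 120, 121, 122, 124, 125, 127, 129, 131, 136, 137}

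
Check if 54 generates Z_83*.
ord_83(54) divides 82. For each prime q|82: 54^{41}≡82, 54^{2}≡11, none ≡ 1. So 54 has order 82 and is a primitive root mod 83.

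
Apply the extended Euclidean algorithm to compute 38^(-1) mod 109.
Extended GCD: 38(-43) + 109(15) = 1. So 38^(-1) ≡ -43 ≡ 66 (mod 109). Verify: 38 × 66 = 2508 ≡ 1 (mod 109)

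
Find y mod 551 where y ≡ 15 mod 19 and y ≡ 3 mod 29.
M = 19 × 29 = 551. M₁ = 29, y₁ ≡ 2 mod 19. M₂ = 19, y₂ ≡ 26 mod 29. y = 15×29×2 + 3×19×26 ≡ 148 mod 551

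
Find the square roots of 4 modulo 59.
The square roots of 4 mod 59 are 57 and 2. Verify: 57² = 3249 ≡ 4 (mod 59)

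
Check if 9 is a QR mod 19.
By Euler's criterion: 9^{9} ≡ 1 mod 19. Since this equals 1, 9 is a QR.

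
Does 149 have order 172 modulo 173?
149^{43} ≡ 1 mod 173 and 43 < 172, so ord_173(149) = 43 ≠ 172 and 149 is not a primitive root.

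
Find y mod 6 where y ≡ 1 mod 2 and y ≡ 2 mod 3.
M = 2 × 3 = 6. M₁ = 3, y₁ ≡ 1 mod 2. M₂ = 2, y₂ ≡ 2 mod 3. y = 1×3×1 + 2×2×2 ≡ 5 mod 6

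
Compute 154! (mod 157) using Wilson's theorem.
(156)! = (154)! × (155) × (156) ≡ -1 (mod 157). So (154)! ≡ -1 × [(156)(155)]^(-1) ≡ 78 (mod 157)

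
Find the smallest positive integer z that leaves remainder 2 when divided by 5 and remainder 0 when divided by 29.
M = 5 × 29 = 145. M₁ = 29, y₁ ≡ 4 (mod 5). M₂ = 5, y₂ ≡ 6 (mod 29). z = 2×29×4 + 0×5×6 ≡ 87 (mod 145)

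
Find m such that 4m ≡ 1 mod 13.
Since 13 is prime, by Fermat 4^(-1) ≡ 4^{11} ≡ 10 mod 13. Verify: 4 × 10 = 40 ≡ 1 mod 13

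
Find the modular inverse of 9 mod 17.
Since 17 is prime, by Fermat 9^(-1) ≡ 9^{15} ≡ 2 (mod 17). Verify: 9 × 2 = 18 ≡ 1 (mod 17)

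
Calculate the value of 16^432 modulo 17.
Using Fermat: 16^{16} ≡ 1 mod 17. 432 ≡ 0 mod 16. So 16^{432} ≡ 16^{0} ≡ 1 mod 17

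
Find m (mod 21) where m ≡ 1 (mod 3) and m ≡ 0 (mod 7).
M = 3 × 7 = 21. M₁ = 7, y₁ ≡ 1 (mod 3). M₂ = 3, y₂ ≡ 5 (mod 7). m = 1×7×1 + 0×3×5 ≡ 7 (mod 21)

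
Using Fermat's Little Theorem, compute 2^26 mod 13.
By Fermat: 2^{12} ≡ 1 mod 13. 26 = 2×12 + 2. So 2^{26} ≡ 2^{2} ≡ 4 mod 13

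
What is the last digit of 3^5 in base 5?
Using Fermat: 3^{4} ≡ 1 (mod 5). 5 ≡ 1 (mod 4). So 3^{5} ≡ 3^{1} ≡ 3 (mod 5)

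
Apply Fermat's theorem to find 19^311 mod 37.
By Fermat: 19^{36} ≡ 1 mod 37. 311 ≡ 23 mod 36. So 19^{311} ≡ 19^{23} ≡ 15 mod 37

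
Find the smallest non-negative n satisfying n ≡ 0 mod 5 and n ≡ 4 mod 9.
M = 5 × 9 = 45. M₁ = 9, y₁ ≡ 4 mod 5. M₂ = 5, y₂ ≡ 2 mod 9. n = 0×9×4 + 4×5×2 ≡ 40 mod 45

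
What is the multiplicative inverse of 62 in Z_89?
Since 89 is prime, by Fermat 62^(-1) ≡ 62^{87} ≡ 56 (mod 89). Verify: 62 × 56 = 3472 ≡ 1 (mod 89)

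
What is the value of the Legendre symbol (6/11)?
(6/11) = 6^{5} mod 11 = -1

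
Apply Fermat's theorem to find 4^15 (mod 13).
By Fermat: 4^{12} ≡ 1 (mod 13). So 4^{15} = 4^{12} · 4^{3} ≡ 4^{3} ≡ 12 (mod 13)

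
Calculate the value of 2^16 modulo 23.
By repeated squaring mod 23: 2^{1}≡2, 2^{2}≡4, 2^{4}≡16, 2^{8}≡3, 2^{16}≡9. So 2^{16} ≡ 9 mod 23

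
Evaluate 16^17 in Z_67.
By repeated squaring (mod 67): 16^{1}≡16, 16^{2}≡55, 16^{4}≡10, 16^{8}≡33, 16^{16}≡17. Then 16^{17} = 16^{16+1} ≡ 17 × 16 ≡ 4 (mod 67)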